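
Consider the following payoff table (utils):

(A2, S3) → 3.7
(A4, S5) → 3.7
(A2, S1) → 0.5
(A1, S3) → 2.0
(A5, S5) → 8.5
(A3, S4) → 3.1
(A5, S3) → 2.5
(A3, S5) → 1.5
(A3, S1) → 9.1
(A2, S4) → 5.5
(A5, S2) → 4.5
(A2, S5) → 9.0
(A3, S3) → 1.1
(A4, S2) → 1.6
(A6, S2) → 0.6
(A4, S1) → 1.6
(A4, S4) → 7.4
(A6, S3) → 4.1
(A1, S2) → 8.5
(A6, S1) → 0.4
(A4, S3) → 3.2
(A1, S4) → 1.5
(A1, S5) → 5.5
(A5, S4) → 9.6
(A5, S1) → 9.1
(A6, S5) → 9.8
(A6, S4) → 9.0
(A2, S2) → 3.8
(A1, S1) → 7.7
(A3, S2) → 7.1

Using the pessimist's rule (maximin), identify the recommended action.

A5

Row minima: A1=1.5, A2=0.5, A3=1.1, A4=1.6, A5=2.5, A6=0.4
Best worst-case = 2.5 → A5.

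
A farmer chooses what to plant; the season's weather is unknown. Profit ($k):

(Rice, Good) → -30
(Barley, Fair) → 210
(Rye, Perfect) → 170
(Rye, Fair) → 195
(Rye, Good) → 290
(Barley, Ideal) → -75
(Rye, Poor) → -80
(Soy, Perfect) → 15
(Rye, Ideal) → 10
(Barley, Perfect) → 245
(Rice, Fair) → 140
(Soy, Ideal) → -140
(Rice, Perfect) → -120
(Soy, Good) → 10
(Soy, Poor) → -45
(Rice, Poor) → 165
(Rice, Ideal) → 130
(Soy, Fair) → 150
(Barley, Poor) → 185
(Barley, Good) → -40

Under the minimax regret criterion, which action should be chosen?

Column bests: Poor=185, Fair=210, Good=290, Ideal=130, Perfect=245.
Rye regrets: 265, 15, 0, 120, 75 → max 265
Barley regrets: 0, 0, 330, 205, 0 → max 330
Rice regrets: 20, 70, 320, 0, 365 → max 365
Soy regrets: 230, 60, 280, 270, 230 → max 280
Smallest max regret = 265 → Rye.

Rye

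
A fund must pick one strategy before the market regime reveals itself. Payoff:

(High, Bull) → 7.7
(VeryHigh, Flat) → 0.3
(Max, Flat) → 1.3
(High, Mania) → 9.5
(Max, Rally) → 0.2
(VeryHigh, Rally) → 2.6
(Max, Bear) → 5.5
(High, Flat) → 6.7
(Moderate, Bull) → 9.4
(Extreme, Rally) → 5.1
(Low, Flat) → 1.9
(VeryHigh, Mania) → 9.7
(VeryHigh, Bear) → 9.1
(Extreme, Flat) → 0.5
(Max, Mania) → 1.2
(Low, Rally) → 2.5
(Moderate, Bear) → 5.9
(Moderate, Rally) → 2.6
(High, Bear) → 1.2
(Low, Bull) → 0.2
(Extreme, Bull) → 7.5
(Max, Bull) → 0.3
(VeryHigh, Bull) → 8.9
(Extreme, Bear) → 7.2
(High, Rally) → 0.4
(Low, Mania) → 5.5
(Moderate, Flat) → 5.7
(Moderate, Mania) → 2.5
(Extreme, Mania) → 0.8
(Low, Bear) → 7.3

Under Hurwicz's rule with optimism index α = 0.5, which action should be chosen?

Moderate

Low: 0.5·7.3 + 0.5·0.2 = 3.75
Moderate: 0.5·9.4 + 0.5·2.5 = 5.95
High: 0.5·9.5 + 0.5·0.4 = 4.95
VeryHigh: 0.5·9.7 + 0.5·0.3 = 5
Extreme: 0.5·7.5 + 0.5·0.5 = 4
Max: 0.5·5.5 + 0.5·0.2 = 2.85
Highest Hurwicz score = 5.95 → Moderate.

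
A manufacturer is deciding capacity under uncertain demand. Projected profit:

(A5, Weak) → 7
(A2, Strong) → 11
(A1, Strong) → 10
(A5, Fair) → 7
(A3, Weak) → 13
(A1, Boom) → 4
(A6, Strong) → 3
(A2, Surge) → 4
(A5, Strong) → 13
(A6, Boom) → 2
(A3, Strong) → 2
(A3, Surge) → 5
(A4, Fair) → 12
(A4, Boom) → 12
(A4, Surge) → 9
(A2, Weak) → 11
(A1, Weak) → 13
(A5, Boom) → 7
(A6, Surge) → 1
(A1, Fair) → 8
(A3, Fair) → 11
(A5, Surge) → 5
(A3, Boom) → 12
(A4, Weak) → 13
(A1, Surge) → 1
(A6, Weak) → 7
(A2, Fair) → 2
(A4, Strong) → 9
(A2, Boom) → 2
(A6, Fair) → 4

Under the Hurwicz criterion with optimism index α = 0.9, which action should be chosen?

A1: 0.9·13 + 0.1·1 = 11.8
A2: 0.9·11 + 0.1·2 = 10.1
A3: 0.9·13 + 0.1·2 = 11.9
A4: 0.9·13 + 0.1·9 = 12.6
A5: 0.9·13 + 0.1·5 = 12.2
A6: 0.9·7 + 0.1·1 = 6.4
Highest Hurwicz score = 12.6 → A4.

A4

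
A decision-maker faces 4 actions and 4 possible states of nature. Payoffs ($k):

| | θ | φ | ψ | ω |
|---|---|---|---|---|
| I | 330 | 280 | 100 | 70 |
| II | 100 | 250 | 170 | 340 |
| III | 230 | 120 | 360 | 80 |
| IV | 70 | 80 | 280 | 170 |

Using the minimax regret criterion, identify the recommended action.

Column bests: θ=330, φ=280, ψ=360, ω=340.
I regrets: 0, 0, 260, 270 → max 270
II regrets: 230, 30, 190, 0 → max 230
III regrets: 100, 160, 0, 260 → max 260
IV regrets: 260, 200, 80, 170 → max 260
Smallest max regret = 230 → II.

II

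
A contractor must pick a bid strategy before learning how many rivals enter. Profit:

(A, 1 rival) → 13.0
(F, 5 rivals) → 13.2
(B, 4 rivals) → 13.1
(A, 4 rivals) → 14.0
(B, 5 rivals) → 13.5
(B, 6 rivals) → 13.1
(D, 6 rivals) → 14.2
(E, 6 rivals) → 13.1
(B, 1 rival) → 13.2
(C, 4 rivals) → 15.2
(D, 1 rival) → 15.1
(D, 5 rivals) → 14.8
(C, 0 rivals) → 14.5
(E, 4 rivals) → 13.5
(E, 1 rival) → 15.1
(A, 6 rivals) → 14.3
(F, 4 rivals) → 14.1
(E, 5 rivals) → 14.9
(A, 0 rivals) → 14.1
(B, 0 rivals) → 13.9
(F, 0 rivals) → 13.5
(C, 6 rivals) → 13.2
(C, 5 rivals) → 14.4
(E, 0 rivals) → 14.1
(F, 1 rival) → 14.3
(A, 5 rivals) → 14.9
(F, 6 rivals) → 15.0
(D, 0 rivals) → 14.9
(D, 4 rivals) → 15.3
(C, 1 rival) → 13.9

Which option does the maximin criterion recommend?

D

Row minima: A=13.0, B=13.1, C=13.2, D=14.2, E=13.1, F=13.2
Best worst-case = 14.2 → D.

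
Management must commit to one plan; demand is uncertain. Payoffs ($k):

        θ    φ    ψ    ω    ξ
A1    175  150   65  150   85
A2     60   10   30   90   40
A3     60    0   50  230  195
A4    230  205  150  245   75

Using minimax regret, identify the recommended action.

Column bests: θ=230, φ=205, ψ=150, ω=245, ξ=195.
A1 regrets: 55, 55, 85, 95, 110 → max 110
A2 regrets: 170, 195, 120, 155, 155 → max 195
A3 regrets: 170, 205, 100, 15, 0 → max 205
A4 regrets: 0, 0, 0, 0, 120 → max 120
Smallest max regret = 110 → A1.

A1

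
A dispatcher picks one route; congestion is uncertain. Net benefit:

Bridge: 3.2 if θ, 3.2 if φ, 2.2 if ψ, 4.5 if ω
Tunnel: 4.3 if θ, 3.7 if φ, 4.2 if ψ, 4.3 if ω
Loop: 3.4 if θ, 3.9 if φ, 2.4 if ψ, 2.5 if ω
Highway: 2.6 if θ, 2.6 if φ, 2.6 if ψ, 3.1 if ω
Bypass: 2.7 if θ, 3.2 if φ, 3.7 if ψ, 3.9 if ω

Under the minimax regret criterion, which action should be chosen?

Column bests: θ=4.3, φ=3.9, ψ=4.2, ω=4.5.
Bridge regrets: 1.1, 0.7, 2.0, 0.0 → max 2.0
Tunnel regrets: 0.0, 0.2, 0.0, 0.2 → max 0.2
Loop regrets: 0.9, 0.0, 1.8, 2.0 → max 2.0
Highway regrets: 1.7, 1.3, 1.6, 1.4 → max 1.7
Bypass regrets: 1.6, 0.7, 0.5, 0.6 → max 1.6
Smallest max regret = 0.2 → Tunnel.

Tunnel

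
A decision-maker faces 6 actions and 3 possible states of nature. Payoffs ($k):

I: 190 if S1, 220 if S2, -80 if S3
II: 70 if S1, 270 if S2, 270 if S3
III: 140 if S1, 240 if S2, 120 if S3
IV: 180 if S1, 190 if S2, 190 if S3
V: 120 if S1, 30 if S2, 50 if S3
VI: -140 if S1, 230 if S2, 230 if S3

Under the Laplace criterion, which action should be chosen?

II

Row averages: I=110, II=610/3, III=500/3, IV=560/3, V=200/3, VI=320/3
Highest average = 610/3 → II.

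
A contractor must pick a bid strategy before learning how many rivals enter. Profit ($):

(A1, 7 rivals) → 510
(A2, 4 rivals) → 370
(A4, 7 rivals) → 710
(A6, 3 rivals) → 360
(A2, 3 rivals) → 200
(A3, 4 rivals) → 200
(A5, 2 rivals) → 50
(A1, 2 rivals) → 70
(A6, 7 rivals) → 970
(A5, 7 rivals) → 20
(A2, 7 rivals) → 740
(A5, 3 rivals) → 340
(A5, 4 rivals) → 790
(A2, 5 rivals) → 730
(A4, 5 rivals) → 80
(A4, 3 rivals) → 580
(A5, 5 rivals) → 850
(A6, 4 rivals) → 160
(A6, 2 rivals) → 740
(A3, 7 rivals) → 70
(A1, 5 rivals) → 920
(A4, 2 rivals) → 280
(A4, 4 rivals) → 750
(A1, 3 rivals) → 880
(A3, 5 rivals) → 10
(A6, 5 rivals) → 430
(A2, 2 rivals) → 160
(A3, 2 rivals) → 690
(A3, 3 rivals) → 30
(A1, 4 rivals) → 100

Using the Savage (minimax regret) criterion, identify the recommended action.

A6

Column bests: 2 rivals=740, 3 rivals=880, 4 rivals=790, 5 rivals=920, 7 rivals=970.
A1 regrets: 670, 0, 690, 0, 460 → max 690
A2 regrets: 580, 680, 420, 190, 230 → max 680
A3 regrets: 50, 850, 590, 910, 900 → max 910
A4 regrets: 460, 300, 40, 840, 260 → max 840
A5 regrets: 690, 540, 0, 70, 950 → max 950
A6 regrets: 0, 520, 630, 490, 0 → max 630
Smallest max regret = 630 → A6.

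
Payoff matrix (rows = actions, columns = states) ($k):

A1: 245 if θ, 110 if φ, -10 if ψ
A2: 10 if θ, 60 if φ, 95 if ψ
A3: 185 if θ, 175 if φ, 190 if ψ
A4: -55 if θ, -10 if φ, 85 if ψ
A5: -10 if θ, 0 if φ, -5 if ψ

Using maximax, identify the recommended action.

A1

Row maxima: A1=245, A2=95, A3=190, A4=85, A5=0
Best best-case = 245 → A1.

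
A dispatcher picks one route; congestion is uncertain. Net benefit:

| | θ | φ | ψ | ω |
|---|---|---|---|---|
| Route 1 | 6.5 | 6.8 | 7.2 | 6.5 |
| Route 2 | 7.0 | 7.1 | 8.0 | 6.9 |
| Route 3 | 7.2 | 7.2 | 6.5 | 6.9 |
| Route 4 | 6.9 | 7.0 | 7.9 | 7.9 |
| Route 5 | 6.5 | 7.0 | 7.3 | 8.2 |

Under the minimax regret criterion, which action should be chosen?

Column bests: θ=7.2, φ=7.2, ψ=8.0, ω=8.2.
Route 1 regrets: 0.7, 0.4, 0.8, 1.7 → max 1.7
Route 2 regrets: 0.2, 0.1, 0.0, 1.3 → max 1.3
Route 3 regrets: 0.0, 0.0, 1.5, 1.3 → max 1.5
Route 4 regrets: 0.3, 0.2, 0.1, 0.3 → max 0.3
Route 5 regrets: 0.7, 0.2, 0.7, 0.0 → max 0.7
Smallest max regret = 0.3 → Route 4.

Route 4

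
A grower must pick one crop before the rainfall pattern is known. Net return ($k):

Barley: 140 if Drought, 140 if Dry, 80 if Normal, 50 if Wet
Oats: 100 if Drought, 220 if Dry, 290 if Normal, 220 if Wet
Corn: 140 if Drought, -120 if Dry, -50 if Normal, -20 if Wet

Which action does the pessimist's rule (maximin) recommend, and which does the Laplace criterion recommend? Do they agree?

Row minima: Barley=50, Oats=100, Corn=-120
Best worst-case = 100 → Oats.
Row averages: Barley=102.5, Oats=207.5, Corn=-12.5
Highest average = 207.5 → Oats.

maximin → Oats; laplace → Oats (agree)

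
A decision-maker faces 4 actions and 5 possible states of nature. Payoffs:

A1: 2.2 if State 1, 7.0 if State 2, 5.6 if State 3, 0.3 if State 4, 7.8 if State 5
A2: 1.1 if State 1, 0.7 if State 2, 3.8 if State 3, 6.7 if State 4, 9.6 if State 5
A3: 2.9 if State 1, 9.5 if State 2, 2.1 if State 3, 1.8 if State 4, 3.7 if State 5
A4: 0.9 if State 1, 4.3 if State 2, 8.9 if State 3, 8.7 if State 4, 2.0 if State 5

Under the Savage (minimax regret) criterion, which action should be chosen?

A3

Column bests: State 1=2.9, State 2=9.5, State 3=8.9, State 4=8.7, State 5=9.6.
A1 regrets: 0.7, 2.5, 3.3, 8.4, 1.8 → max 8.4
A2 regrets: 1.8, 8.8, 5.1, 2.0, 0.0 → max 8.8
A3 regrets: 0.0, 0.0, 6.8, 6.9, 5.9 → max 6.9
A4 regrets: 2.0, 5.2, 0.0, 0.0, 7.6 → max 7.6
Smallest max regret = 6.9 → A3.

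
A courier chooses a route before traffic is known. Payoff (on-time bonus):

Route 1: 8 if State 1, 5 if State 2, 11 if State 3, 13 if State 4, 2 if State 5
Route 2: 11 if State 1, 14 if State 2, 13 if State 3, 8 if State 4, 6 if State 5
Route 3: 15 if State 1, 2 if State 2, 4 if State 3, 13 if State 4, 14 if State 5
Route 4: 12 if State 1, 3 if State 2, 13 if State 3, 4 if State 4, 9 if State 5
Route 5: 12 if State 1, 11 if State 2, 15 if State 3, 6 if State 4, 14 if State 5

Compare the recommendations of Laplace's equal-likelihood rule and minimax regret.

laplace → Route 5; minimax regret → Route 5 (agree)

Row averages: Route 1=7.8, Route 2=10.4, Route 3=9.6, Route 4=8.2, Route 5=11.6
Highest average = 11.6 → Route 5.
Column bests: State 1=15, State 2=14, State 3=15, State 4=13, State 5=14.
Route 1 regrets: 7, 9, 4, 0, 12 → max 12
Route 2 regrets: 4, 0, 2, 5, 8 → max 8
Route 3 regrets: 0, 12, 11, 0, 0 → max 12
Route 4 regrets: 3, 11, 2, 9, 5 → max 11
Route 5 regrets: 3, 3, 0, 7, 0 → max 7
Smallest max regret = 7 → Route 5.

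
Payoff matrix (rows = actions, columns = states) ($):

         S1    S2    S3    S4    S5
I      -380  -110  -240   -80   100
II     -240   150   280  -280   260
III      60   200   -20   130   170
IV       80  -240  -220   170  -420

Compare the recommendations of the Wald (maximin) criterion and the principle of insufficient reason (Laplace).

Row minima: I=-380, II=-280, III=-20, IV=-420
Best worst-case = -20 → III.
Row averages: I=-142, II=34, III=108, IV=-126
Highest average = 108 → III.

maximin → III; laplace → III (agree)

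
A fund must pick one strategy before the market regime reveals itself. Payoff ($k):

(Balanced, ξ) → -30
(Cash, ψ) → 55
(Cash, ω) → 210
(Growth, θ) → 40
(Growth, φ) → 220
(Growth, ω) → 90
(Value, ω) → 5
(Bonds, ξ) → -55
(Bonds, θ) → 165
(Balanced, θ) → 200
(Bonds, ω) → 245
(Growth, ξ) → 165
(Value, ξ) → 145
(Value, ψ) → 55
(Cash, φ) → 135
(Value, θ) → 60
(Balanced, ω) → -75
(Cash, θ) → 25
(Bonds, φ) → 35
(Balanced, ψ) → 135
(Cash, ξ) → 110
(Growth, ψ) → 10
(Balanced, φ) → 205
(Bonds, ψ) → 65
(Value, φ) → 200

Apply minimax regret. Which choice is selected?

Growth

Column bests: θ=200, φ=220, ψ=135, ω=245, ξ=165.
Growth regrets: 160, 0, 125, 155, 0 → max 160
Value regrets: 140, 20, 80, 240, 20 → max 240
Bonds regrets: 35, 185, 70, 0, 220 → max 220
Cash regrets: 175, 85, 80, 35, 55 → max 175
Balanced regrets: 0, 15, 0, 320, 195 → max 320
Smallest max regret = 160 → Growth.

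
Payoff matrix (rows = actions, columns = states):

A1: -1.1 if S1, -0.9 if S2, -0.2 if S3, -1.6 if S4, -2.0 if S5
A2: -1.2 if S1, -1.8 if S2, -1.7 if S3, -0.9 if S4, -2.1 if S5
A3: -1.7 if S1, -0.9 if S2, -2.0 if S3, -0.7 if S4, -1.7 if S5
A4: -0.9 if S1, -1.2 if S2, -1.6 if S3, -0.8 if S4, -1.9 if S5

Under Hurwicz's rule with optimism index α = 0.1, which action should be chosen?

A1: 0.1·(-0.2) + 0.9·(-2.0) = -1.82
A2: 0.1·(-0.9) + 0.9·(-2.1) = -1.98
A3: 0.1·(-0.7) + 0.9·(-2.0) = -1.87
A4: 0.1·(-0.8) + 0.9·(-1.9) = -1.79
Highest Hurwicz score = -1.79 → A4.

A4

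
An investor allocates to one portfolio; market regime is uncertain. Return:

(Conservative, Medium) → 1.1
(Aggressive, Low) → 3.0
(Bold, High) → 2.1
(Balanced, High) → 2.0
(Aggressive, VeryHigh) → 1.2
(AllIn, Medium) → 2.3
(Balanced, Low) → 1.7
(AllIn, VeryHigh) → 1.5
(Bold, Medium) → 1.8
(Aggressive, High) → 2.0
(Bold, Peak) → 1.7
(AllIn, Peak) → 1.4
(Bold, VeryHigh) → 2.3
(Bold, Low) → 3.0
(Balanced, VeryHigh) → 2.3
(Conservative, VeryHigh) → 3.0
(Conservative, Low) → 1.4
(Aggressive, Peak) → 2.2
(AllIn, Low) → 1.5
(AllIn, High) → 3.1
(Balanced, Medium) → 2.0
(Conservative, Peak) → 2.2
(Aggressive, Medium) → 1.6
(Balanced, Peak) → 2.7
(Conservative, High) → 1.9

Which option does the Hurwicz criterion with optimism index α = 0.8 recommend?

Conservative: 0.8·3.0 + 0.2·1.1 = 2.62
Balanced: 0.8·2.7 + 0.2·1.7 = 2.5
Aggressive: 0.8·3.0 + 0.2·1.2 = 2.64
Bold: 0.8·3.0 + 0.2·1.7 = 2.74
AllIn: 0.8·3.1 + 0.2·1.4 = 2.76
Highest Hurwicz score = 2.76 → AllIn.

AllIn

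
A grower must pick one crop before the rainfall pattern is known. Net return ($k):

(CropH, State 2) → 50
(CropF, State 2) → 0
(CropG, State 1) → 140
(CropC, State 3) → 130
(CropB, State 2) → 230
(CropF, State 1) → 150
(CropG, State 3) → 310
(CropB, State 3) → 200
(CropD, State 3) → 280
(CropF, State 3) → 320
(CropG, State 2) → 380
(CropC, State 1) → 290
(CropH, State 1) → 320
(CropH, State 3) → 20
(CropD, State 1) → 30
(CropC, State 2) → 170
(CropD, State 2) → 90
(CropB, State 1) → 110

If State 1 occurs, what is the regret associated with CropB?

Best payoff under State 1 is 320.
Regret = 320 − 110 = 210.

210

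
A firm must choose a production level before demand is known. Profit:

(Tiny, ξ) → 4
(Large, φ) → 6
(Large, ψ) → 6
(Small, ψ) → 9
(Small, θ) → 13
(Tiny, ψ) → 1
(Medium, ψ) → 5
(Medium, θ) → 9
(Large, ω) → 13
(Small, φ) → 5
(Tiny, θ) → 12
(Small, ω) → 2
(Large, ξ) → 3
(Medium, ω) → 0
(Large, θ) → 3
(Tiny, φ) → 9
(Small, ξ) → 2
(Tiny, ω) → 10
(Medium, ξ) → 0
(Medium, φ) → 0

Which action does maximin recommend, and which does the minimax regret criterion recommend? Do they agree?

maximin → Large; minimax regret → Tiny (disagree)

Row minima: Tiny=1, Small=2, Medium=0, Large=3
Best worst-case = 3 → Large.
Column bests: θ=13, φ=9, ψ=9, ω=13, ξ=4.
Tiny regrets: 1, 0, 8, 3, 0 → max 8
Small regrets: 0, 4, 0, 11, 2 → max 11
Medium regrets: 4, 9, 4, 13, 4 → max 13
Large regrets: 10, 3, 3, 0, 1 → max 10
Smallest max regret = 8 → Tiny.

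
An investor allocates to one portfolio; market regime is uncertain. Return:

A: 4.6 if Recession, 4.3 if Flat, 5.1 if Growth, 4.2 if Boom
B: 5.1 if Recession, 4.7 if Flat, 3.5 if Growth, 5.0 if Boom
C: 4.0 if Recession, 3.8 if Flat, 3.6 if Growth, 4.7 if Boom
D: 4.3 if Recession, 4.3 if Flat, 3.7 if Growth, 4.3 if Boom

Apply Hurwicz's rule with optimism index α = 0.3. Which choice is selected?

A: 0.3·5.1 + 0.7·4.2 = 4.47
B: 0.3·5.1 + 0.7·3.5 = 3.98
C: 0.3·4.7 + 0.7·3.6 = 3.93
D: 0.3·4.3 + 0.7·3.7 = 3.88
Highest Hurwicz score = 4.47 → A.

A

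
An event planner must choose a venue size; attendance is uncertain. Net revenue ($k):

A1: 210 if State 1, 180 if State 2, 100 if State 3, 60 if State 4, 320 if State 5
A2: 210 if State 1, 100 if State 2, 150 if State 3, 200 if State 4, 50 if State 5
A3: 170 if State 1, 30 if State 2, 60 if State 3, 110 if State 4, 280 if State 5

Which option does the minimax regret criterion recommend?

A1

Column bests: State 1=210, State 2=180, State 3=150, State 4=200, State 5=320.
A1 regrets: 0, 0, 50, 140, 0 → max 140
A2 regrets: 0, 80, 0, 0, 270 → max 270
A3 regrets: 40, 150, 90, 90, 40 → max 150
Smallest max regret = 140 → A1.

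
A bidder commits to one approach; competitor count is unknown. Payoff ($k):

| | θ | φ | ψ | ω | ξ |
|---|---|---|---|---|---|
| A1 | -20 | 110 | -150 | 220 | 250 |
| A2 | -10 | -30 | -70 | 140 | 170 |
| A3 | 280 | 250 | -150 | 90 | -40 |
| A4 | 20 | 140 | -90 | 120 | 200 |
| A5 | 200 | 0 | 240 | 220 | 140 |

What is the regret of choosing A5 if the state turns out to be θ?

80

Best payoff under θ is 280.
Regret = 280 − 200 = 80.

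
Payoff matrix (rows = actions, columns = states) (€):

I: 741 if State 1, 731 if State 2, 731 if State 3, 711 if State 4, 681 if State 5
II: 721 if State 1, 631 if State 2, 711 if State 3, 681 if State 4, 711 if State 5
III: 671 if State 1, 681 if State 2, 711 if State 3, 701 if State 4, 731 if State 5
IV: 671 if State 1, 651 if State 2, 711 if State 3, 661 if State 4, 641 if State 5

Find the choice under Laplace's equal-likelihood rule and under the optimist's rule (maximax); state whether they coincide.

Row averages: I=719, II=691, III=699, IV=667
Highest average = 719 → I.
Row maxima: I=741, II=721, III=731, IV=711
Best best-case = 741 → I.

laplace → I; maximax → I (agree)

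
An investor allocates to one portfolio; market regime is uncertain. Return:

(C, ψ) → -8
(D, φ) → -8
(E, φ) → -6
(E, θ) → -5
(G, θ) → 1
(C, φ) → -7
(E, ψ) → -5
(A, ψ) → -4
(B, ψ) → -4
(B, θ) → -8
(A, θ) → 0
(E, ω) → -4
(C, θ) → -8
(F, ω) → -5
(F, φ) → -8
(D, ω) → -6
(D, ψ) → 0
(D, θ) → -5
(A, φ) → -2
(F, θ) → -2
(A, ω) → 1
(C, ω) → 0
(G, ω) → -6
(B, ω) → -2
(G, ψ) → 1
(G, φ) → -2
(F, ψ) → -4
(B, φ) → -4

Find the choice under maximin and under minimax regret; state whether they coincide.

maximin → A; minimax regret → A (agree)

Row minima: A=-4, B=-8, C=-8, D=-8, E=-6, F=-8, G=-6
Best worst-case = -4 → A.
Column bests: θ=1, φ=-2, ψ=1, ω=1.
A regrets: 1, 0, 5, 0 → max 5
B regrets: 9, 2, 5, 3 → max 9
C regrets: 9, 5, 9, 1 → max 9
D regrets: 6, 6, 1, 7 → max 7
E regrets: 6, 4, 6, 5 → max 6
F regrets: 3, 6, 5, 6 → max 6
G regrets: 0, 0, 0, 7 → max 7
Smallest max regret = 5 → A.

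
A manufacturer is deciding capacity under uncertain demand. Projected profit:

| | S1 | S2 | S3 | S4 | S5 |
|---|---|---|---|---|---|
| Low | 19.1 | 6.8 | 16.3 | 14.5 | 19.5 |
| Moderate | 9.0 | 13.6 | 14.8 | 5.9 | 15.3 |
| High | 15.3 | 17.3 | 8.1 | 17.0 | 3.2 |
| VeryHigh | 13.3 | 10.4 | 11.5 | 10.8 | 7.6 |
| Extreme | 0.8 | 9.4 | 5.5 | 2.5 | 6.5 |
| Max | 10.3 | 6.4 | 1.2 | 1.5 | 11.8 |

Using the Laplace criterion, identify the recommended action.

Low

Row averages: Low=15.24, Moderate=11.72, High=12.18, VeryHigh=10.72, Extreme=4.94, Max=6.24
Highest average = 15.24 → Low.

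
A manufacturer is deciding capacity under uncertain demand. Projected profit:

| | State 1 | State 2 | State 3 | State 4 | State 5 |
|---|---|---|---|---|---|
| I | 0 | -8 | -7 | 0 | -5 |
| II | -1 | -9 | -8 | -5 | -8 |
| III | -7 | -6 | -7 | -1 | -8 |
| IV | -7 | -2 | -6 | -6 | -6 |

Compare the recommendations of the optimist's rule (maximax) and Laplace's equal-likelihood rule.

maximax → I; laplace → I (agree)

Row maxima: I=0, II=-1, III=-1, IV=-2
Best best-case = 0 → I.
Row averages: I=-4, II=-6.2, III=-5.8, IV=-5.4
Highest average = -4 → I.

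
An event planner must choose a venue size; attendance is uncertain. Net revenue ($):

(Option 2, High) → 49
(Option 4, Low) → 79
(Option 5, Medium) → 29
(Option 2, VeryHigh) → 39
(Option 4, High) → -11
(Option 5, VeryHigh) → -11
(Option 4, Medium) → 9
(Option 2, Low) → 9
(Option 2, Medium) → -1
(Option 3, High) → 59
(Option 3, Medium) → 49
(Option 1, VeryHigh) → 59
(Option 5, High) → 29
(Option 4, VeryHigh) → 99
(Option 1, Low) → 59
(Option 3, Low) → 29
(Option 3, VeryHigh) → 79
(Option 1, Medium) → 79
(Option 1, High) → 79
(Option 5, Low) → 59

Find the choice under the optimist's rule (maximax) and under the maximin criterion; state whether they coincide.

Row maxima: Option 1=79, Option 2=49, Option 3=79, Option 4=99, Option 5=59
Best best-case = 99 → Option 4.
Row minima: Option 1=59, Option 2=-1, Option 3=29, Option 4=-11, Option 5=-11
Best worst-case = 59 → Option 1.

maximax → Option 4; maximin → Option 1 (disagree)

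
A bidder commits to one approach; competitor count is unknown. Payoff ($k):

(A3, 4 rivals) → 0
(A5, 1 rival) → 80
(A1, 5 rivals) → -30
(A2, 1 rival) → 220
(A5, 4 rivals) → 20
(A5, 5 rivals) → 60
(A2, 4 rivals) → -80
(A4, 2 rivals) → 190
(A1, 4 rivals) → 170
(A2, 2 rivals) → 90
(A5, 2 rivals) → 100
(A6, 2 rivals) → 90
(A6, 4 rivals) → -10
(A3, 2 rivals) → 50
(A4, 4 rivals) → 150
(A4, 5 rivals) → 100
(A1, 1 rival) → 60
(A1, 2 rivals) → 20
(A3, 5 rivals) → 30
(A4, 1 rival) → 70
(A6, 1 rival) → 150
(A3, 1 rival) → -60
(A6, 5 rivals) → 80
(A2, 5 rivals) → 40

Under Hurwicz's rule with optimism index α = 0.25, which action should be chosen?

A1: 0.25·170 + 0.75·(-30) = 20
A2: 0.25·220 + 0.75·(-80) = -5
A3: 0.25·50 + 0.75·(-60) = -32.5
A4: 0.25·190 + 0.75·70 = 100
A5: 0.25·100 + 0.75·20 = 40
A6: 0.25·150 + 0.75·(-10) = 30
Highest Hurwicz score = 100 → A4.

A4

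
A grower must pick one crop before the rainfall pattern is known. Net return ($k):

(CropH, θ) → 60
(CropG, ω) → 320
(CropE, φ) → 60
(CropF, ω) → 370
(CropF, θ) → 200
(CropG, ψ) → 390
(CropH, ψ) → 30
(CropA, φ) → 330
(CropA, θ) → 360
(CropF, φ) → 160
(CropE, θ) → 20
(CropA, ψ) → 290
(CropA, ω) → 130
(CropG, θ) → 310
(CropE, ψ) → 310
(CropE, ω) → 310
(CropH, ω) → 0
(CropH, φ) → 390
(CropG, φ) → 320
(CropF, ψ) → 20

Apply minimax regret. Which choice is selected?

Column bests: θ=360, φ=390, ψ=390, ω=370.
CropF regrets: 160, 230, 370, 0 → max 370
CropA regrets: 0, 60, 100, 240 → max 240
CropH regrets: 300, 0, 360, 370 → max 370
CropG regrets: 50, 70, 0, 50 → max 70
CropE regrets: 340, 330, 80, 60 → max 340
Smallest max regret = 70 → CropG.

CropG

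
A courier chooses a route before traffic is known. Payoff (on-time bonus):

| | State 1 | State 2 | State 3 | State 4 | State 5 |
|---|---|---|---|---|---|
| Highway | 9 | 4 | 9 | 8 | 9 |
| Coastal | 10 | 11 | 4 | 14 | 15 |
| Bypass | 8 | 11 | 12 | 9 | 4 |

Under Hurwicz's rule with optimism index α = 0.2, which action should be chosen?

Highway: 0.2·9 + 0.8·4 = 5
Coastal: 0.2·15 + 0.8·4 = 6.2
Bypass: 0.2·12 + 0.8·4 = 5.6
Highest Hurwicz score = 6.2 → Coastal.

Coastal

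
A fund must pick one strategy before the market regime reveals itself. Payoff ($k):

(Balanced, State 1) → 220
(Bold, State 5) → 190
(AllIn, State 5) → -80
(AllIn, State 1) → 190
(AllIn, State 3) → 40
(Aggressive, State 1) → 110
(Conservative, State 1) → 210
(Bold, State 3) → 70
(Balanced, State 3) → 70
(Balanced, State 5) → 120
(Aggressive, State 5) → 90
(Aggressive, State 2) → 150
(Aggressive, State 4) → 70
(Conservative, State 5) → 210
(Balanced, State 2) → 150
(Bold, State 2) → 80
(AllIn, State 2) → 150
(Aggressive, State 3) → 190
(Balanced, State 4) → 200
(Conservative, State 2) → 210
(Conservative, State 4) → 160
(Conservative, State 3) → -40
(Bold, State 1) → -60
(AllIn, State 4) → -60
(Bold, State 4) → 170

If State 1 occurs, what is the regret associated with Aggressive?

Best payoff under State 1 is 220.
Regret = 220 − 110 = 110.

110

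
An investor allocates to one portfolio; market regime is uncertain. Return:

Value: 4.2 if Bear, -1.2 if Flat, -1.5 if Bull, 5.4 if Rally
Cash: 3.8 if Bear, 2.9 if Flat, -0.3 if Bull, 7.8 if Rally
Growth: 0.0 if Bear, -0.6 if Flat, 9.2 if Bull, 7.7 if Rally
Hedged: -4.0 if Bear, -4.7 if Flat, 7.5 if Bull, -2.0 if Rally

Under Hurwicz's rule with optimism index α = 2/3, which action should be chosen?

Value: 2/3·5.4 + 1/3·(-1.5) = 3.1
Cash: 2/3·7.8 + 1/3·(-0.3) = 5.1
Growth: 2/3·9.2 + 1/3·(-0.6) = 89/15
Hedged: 2/3·7.5 + 1/3·(-4.7) = 103/30
Highest Hurwicz score = 89/15 → Growth.

Growth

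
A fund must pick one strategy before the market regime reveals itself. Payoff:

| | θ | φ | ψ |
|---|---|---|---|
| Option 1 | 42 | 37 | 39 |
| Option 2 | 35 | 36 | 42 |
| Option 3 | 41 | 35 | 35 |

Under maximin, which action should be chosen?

Option 1

Row minima: Option 1=37, Option 2=35, Option 3=35
Best worst-case = 37 → Option 1.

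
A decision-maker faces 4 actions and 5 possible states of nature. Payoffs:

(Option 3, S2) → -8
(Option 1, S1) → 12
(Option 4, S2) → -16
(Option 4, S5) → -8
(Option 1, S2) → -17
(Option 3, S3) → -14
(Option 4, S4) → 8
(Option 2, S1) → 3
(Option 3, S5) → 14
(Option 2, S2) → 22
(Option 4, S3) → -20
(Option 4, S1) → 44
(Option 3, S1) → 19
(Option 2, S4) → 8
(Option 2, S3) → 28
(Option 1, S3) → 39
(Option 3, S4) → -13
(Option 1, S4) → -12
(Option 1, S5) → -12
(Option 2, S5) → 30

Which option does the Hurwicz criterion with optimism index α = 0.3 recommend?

Option 2

Option 1: 0.3·39 + 0.7·(-17) = -0.2
Option 2: 0.3·30 + 0.7·3 = 11.1
Option 3: 0.3·19 + 0.7·(-14) = -4.1
Option 4: 0.3·44 + 0.7·(-20) = -0.8
Highest Hurwicz score = 11.1 → Option 2.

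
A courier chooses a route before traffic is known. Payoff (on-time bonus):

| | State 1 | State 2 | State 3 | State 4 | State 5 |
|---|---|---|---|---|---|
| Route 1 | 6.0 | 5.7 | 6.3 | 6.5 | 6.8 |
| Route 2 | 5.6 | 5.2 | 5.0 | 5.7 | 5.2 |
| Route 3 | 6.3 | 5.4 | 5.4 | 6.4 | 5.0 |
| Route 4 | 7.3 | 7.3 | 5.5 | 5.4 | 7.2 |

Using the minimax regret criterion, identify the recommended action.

Column bests: State 1=7.3, State 2=7.3, State 3=6.3, State 4=6.5, State 5=7.2.
Route 1 regrets: 1.3, 1.6, 0.0, 0.0, 0.4 → max 1.6
Route 2 regrets: 1.7, 2.1, 1.3, 0.8, 2.0 → max 2.1
Route 3 regrets: 1.0, 1.9, 0.9, 0.1, 2.2 → max 2.2
Route 4 regrets: 0.0, 0.0, 0.8, 1.1, 0.0 → max 1.1
Smallest max regret = 1.1 → Route 4.

Route 4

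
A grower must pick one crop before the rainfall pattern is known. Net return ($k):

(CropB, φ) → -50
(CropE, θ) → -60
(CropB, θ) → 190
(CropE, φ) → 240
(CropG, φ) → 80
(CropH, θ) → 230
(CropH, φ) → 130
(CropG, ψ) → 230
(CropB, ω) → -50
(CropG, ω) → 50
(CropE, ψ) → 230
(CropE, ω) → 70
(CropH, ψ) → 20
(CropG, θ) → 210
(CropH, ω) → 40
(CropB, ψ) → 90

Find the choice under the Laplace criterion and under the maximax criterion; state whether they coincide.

Row averages: CropE=120, CropH=105, CropG=142.5, CropB=45
Highest average = 142.5 → CropG.
Row maxima: CropE=240, CropH=230, CropG=230, CropB=190
Best best-case = 240 → CropE.

laplace → CropG; maximax → CropE (disagree)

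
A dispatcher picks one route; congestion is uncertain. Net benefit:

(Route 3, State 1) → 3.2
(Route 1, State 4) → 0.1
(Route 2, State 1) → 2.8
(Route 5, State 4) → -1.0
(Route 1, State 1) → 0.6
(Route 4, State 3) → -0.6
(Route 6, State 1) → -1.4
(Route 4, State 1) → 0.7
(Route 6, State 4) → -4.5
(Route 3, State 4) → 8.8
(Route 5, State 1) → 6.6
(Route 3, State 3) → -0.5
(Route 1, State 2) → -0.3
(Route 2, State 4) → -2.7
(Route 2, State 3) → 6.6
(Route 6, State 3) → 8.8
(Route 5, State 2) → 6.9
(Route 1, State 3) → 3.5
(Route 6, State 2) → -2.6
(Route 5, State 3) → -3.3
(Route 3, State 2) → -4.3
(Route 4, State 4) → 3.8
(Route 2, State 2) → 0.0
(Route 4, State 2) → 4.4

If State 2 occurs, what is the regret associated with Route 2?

6.9

Best payoff under State 2 is 6.9.
Regret = 6.9 − 0.0 = 6.9.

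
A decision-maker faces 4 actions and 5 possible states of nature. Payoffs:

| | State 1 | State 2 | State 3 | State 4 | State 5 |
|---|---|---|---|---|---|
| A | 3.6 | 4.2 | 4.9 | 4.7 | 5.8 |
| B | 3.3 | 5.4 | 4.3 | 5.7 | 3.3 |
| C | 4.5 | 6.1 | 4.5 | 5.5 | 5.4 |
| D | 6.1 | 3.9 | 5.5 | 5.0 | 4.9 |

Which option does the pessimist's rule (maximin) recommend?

C

Row minima: A=3.6, B=3.3, C=4.5, D=3.9
Best worst-case = 4.5 → C.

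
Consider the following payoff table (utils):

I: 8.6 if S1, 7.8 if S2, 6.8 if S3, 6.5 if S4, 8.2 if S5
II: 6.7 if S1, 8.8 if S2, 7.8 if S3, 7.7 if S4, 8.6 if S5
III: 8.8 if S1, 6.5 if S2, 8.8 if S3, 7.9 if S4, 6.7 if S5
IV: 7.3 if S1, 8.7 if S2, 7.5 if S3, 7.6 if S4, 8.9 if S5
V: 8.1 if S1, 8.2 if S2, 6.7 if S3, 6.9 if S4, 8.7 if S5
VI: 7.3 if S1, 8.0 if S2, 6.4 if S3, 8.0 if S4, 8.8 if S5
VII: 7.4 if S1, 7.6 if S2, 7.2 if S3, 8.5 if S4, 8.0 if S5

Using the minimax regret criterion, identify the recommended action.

Column bests: S1=8.8, S2=8.8, S3=8.8, S4=8.5, S5=8.9.
I regrets: 0.2, 1.0, 2.0, 2.0, 0.7 → max 2.0
II regrets: 2.1, 0.0, 1.0, 0.8, 0.3 → max 2.1
III regrets: 0.0, 2.3, 0.0, 0.6, 2.2 → max 2.3
IV regrets: 1.5, 0.1, 1.3, 0.9, 0.0 → max 1.5
V regrets: 0.7, 0.6, 2.1, 1.6, 0.2 → max 2.1
VI regrets: 1.5, 0.8, 2.4, 0.5, 0.1 → max 2.4
VII regrets: 1.4, 1.2, 1.6, 0.0, 0.9 → max 1.6
Smallest max regret = 1.5 → IV.

IV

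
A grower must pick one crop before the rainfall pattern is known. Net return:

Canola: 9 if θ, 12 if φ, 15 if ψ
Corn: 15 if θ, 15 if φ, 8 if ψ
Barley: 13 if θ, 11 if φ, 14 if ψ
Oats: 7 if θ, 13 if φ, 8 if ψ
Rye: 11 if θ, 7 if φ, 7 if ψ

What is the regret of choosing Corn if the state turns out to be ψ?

7

Best payoff under ψ is 15.
Regret = 15 − 8 = 7.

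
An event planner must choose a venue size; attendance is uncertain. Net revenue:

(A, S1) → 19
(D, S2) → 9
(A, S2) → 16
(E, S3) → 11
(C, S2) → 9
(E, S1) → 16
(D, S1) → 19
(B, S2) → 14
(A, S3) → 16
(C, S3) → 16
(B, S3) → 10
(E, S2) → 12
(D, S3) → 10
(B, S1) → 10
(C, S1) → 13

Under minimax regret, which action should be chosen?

Column bests: S1=19, S2=16, S3=16.
A regrets: 0, 0, 0 → max 0
B regrets: 9, 2, 6 → max 9
C regrets: 6, 7, 0 → max 7
D regrets: 0, 7, 6 → max 7
E regrets: 3, 4, 5 → max 5
Smallest max regret = 0 → A.

A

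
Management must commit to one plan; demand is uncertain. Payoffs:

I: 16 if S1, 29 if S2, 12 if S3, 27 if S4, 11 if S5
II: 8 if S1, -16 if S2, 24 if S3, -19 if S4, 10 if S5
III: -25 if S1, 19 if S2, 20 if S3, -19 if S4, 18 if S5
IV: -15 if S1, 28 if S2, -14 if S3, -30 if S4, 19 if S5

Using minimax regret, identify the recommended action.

I

Column bests: S1=16, S2=29, S3=24, S4=27, S5=19.
I regrets: 0, 0, 12, 0, 8 → max 12
II regrets: 8, 45, 0, 46, 9 → max 46
III regrets: 41, 10, 4, 46, 1 → max 46
IV regrets: 31, 1, 38, 57, 0 → max 57
Smallest max regret = 12 → I.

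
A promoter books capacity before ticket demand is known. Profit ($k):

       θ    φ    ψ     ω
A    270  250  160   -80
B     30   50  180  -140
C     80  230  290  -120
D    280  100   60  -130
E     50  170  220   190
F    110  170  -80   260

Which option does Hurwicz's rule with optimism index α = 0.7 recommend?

E

A: 0.7·270 + 0.3·(-80) = 165
B: 0.7·180 + 0.3·(-140) = 84
C: 0.7·290 + 0.3·(-120) = 167
D: 0.7·280 + 0.3·(-130) = 157
E: 0.7·220 + 0.3·50 = 169
F: 0.7·260 + 0.3·(-80) = 158
Highest Hurwicz score = 169 → E.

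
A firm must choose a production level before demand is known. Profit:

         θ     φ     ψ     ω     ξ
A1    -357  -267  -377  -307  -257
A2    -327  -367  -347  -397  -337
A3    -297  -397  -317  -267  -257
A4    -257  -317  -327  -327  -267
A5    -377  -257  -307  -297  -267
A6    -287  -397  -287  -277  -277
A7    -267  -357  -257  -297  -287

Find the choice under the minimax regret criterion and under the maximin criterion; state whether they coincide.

minimax regret → A4; maximin → A4 (agree)

Column bests: θ=-257, φ=-257, ψ=-257, ω=-267, ξ=-257.
A1 regrets: 100, 10, 120, 40, 0 → max 120
A2 regrets: 70, 110, 90, 130, 80 → max 130
A3 regrets: 40, 140, 60, 0, 0 → max 140
A4 regrets: 0, 60, 70, 60, 10 → max 70
A5 regrets: 120, 0, 50, 30, 10 → max 120
A6 regrets: 30, 140, 30, 10, 20 → max 140
A7 regrets: 10, 100, 0, 30, 30 → max 100
Smallest max regret = 70 → A4.
Row minima: A1=-377, A2=-397, A3=-397, A4=-327, A5=-377, A6=-397, A7=-357
Best worst-case = -327 → A4.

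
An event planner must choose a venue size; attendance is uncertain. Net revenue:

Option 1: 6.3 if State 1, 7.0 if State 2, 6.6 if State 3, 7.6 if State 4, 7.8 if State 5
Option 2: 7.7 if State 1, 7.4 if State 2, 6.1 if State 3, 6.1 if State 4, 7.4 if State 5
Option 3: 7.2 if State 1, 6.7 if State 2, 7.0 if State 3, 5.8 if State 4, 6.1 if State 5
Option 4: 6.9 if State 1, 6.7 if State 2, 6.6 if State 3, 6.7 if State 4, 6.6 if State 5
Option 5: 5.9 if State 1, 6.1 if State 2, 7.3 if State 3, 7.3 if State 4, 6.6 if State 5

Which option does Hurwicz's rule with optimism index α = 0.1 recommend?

Option 1: 0.1·7.8 + 0.9·6.3 = 6.45
Option 2: 0.1·7.7 + 0.9·6.1 = 6.26
Option 3: 0.1·7.2 + 0.9·5.8 = 5.94
Option 4: 0.1·6.9 + 0.9·6.6 = 6.63
Option 5: 0.1·7.3 + 0.9·5.9 = 6.04
Highest Hurwicz score = 6.63 → Option 4.

Option 4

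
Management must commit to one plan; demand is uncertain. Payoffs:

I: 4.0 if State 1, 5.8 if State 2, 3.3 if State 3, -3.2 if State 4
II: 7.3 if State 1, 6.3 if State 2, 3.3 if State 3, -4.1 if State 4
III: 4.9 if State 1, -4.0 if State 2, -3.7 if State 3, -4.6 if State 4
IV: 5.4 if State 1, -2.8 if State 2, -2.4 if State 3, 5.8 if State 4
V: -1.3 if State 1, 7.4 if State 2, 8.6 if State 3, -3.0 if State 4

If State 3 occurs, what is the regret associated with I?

5.3

Best payoff under State 3 is 8.6.
Regret = 8.6 − 3.3 = 5.3.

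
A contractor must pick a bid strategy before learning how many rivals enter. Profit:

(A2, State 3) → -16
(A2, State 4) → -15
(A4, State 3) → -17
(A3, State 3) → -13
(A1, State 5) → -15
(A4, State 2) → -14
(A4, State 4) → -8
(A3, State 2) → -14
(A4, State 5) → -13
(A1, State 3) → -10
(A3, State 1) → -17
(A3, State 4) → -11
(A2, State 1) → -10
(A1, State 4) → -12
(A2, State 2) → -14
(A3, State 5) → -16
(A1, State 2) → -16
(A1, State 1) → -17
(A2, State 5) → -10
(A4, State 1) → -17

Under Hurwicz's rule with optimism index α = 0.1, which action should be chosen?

A2

A1: 0.1·(-10) + 0.9·(-17) = -16.3
A2: 0.1·(-10) + 0.9·(-16) = -15.4
A3: 0.1·(-11) + 0.9·(-17) = -16.4
A4: 0.1·(-8) + 0.9·(-17) = -16.1
Highest Hurwicz score = -15.4 → A2.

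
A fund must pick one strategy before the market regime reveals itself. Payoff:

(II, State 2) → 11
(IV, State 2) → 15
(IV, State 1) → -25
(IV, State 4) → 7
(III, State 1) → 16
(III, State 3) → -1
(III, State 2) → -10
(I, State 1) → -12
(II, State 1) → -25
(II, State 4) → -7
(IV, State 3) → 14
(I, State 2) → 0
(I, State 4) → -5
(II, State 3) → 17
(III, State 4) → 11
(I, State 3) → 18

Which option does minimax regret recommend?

III

Column bests: State 1=16, State 2=15, State 3=18, State 4=11.
I regrets: 28, 15, 0, 16 → max 28
II regrets: 41, 4, 1, 18 → max 41
III regrets: 0, 25, 19, 0 → max 25
IV regrets: 41, 0, 4, 4 → max 41
Smallest max regret = 25 → III.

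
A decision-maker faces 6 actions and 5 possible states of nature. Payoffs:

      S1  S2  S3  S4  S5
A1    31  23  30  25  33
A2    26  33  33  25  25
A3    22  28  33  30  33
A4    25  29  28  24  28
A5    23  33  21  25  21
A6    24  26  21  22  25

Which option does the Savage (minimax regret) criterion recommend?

A4

Column bests: S1=31, S2=33, S3=33, S4=30, S5=33.
A1 regrets: 0, 10, 3, 5, 0 → max 10
A2 regrets: 5, 0, 0, 5, 8 → max 8
A3 regrets: 9, 5, 0, 0, 0 → max 9
A4 regrets: 6, 4, 5, 6, 5 → max 6
A5 regrets: 8, 0, 12, 5, 12 → max 12
A6 regrets: 7, 7, 12, 8, 8 → max 12
Smallest max regret = 6 → A4.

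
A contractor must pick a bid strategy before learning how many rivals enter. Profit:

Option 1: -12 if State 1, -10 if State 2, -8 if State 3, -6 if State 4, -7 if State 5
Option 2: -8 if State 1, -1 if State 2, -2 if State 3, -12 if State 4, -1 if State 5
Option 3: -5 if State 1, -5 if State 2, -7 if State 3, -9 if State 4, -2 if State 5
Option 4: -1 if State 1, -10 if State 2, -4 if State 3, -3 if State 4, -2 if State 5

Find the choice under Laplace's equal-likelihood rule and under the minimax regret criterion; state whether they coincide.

Row averages: Option 1=-8.6, Option 2=-4.8, Option 3=-5.6, Option 4=-4
Highest average = -4 → Option 4.
Column bests: State 1=-1, State 2=-1, State 3=-2, State 4=-3, State 5=-1.
Option 1 regrets: 11, 9, 6, 3, 6 → max 11
Option 2 regrets: 7, 0, 0, 9, 0 → max 9
Option 3 regrets: 4, 4, 5, 6, 1 → max 6
Option 4 regrets: 0, 9, 2, 0, 1 → max 9
Smallest max regret = 6 → Option 3.

laplace → Option 4; minimax regret → Option 3 (disagree)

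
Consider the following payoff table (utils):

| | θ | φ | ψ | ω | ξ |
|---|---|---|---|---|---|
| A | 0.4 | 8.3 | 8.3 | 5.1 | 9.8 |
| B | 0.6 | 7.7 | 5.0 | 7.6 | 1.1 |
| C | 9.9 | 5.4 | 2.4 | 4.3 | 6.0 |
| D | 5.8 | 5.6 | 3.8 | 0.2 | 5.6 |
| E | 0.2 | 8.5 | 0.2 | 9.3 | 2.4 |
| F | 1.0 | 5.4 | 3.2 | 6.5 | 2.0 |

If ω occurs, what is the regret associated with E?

Best payoff under ω is 9.3.
Regret = 9.3 − 9.3 = 0.0.

0.0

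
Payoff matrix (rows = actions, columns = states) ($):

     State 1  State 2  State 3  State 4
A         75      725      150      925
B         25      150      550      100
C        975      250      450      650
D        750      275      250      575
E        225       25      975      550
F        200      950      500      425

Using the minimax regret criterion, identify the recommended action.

C

Column bests: State 1=975, State 2=950, State 3=975, State 4=925.
A regrets: 900, 225, 825, 0 → max 900
B regrets: 950, 800, 425, 825 → max 950
C regrets: 0, 700, 525, 275 → max 700
D regrets: 225, 675, 725, 350 → max 725
E regrets: 750, 925, 0, 375 → max 925
F regrets: 775, 0, 475, 500 → max 775
Smallest max regret = 700 → C.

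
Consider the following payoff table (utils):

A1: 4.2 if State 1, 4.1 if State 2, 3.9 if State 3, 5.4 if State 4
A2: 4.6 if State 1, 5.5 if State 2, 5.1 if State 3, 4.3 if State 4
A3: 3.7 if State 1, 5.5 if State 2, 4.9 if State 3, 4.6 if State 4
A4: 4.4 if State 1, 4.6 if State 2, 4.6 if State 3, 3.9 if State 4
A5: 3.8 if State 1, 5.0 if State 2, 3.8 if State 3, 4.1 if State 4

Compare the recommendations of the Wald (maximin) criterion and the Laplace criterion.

maximin → A2; laplace → A2 (agree)

Row minima: A1=3.9, A2=4.3, A3=3.7, A4=3.9, A5=3.8
Best worst-case = 4.3 → A2.
Row averages: A1=4.4, A2=4.875, A3=4.675, A4=4.375, A5=4.175
Highest average = 4.875 → A2.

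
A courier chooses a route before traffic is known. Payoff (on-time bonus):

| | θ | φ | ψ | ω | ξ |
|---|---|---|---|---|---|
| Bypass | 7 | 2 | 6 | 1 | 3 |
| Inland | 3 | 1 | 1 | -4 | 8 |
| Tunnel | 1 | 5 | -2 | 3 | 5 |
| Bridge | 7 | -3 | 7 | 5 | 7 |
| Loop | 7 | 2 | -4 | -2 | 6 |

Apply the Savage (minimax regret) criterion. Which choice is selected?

Column bests: θ=7, φ=5, ψ=7, ω=5, ξ=8.
Bypass regrets: 0, 3, 1, 4, 5 → max 5
Inland regrets: 4, 4, 6, 9, 0 → max 9
Tunnel regrets: 6, 0, 9, 2, 3 → max 9
Bridge regrets: 0, 8, 0, 0, 1 → max 8
Loop regrets: 0, 3, 11, 7, 2 → max 11
Smallest max regret = 5 → Bypass.

Bypass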